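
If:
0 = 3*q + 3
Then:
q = -1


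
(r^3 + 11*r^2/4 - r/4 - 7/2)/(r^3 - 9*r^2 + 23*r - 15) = (4*r^2 + 15*r + 14)/(4*(r^2 - 8*r + 15))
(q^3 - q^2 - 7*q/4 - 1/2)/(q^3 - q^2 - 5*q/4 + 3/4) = (4*q^3 - 4*q^2 - 7*q - 2)/(4*q^3 - 4*q^2 - 5*q + 3)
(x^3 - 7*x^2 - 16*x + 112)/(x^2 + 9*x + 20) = (x^2 - 11*x + 28)/(x + 5)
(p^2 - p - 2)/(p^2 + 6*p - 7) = (p^2 - p - 2)/(p^2 + 6*p - 7)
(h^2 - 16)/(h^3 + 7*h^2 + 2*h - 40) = (h - 4)/(h^2 + 3*h - 10)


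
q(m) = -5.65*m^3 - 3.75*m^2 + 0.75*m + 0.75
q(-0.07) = 0.68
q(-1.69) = 16.04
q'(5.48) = -549.37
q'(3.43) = -224.39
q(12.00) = -10293.45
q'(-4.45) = -301.53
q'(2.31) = -107.02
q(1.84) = -45.76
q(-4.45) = 421.04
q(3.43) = -268.79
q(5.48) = -1037.56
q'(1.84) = -70.44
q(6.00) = -1350.15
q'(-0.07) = 1.19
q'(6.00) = -654.45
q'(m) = -16.95*m^2 - 7.5*m + 0.75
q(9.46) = -5110.99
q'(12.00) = -2530.05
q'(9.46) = -1587.08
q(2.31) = -87.17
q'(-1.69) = -34.99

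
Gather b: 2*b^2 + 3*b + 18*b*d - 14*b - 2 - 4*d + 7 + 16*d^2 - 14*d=2*b^2 + b*(18*d - 11) + 16*d^2 - 18*d + 5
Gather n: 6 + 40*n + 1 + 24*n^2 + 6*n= 24*n^2 + 46*n + 7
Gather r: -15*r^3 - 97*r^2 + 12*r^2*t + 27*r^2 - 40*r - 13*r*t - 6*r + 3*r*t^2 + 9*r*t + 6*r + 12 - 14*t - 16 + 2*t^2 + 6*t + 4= -15*r^3 + r^2*(12*t - 70) + r*(3*t^2 - 4*t - 40) + 2*t^2 - 8*t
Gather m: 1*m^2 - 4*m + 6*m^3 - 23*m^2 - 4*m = 6*m^3 - 22*m^2 - 8*m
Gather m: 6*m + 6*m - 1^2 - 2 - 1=12*m - 4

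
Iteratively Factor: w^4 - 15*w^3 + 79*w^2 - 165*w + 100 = (w - 1)*(w^3 - 14*w^2 + 65*w - 100) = (w - 4)*(w - 1)*(w^2 - 10*w + 25) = (w - 5)*(w - 4)*(w - 1)*(w - 5)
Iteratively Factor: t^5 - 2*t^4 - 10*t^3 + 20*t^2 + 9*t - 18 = (t + 1)*(t^4 - 3*t^3 - 7*t^2 + 27*t - 18) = (t + 1)*(t + 3)*(t^3 - 6*t^2 + 11*t - 6) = (t - 3)*(t + 1)*(t + 3)*(t^2 - 3*t + 2) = (t - 3)*(t - 2)*(t + 1)*(t + 3)*(t - 1)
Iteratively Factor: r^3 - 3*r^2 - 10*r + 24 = (r - 4)*(r^2 + r - 6) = (r - 4)*(r + 3)*(r - 2)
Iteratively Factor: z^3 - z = (z)*(z^2 - 1) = z*(z + 1)*(z - 1)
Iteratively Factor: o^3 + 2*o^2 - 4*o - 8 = (o - 2)*(o^2 + 4*o + 4) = (o - 2)*(o + 2)*(o + 2)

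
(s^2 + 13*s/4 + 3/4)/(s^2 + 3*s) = (s + 1/4)/s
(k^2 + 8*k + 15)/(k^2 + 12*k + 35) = (k + 3)/(k + 7)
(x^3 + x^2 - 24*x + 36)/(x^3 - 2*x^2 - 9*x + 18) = (x + 6)/(x + 3)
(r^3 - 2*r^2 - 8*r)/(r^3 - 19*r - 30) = r*(r - 4)/(r^2 - 2*r - 15)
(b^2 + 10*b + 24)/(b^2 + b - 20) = (b^2 + 10*b + 24)/(b^2 + b - 20)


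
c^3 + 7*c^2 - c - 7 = (c - 1)*(c + 1)*(c + 7)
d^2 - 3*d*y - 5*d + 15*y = (d - 5)*(d - 3*y)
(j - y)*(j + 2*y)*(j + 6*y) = j^3 + 7*j^2*y + 4*j*y^2 - 12*y^3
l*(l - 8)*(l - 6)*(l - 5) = l^4 - 19*l^3 + 118*l^2 - 240*l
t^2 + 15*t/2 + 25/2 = (t + 5/2)*(t + 5)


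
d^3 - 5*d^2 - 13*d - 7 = (d - 7)*(d + 1)^2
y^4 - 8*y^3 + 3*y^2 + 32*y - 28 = (y - 7)*(y - 2)*(y - 1)*(y + 2)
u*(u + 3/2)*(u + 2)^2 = u^4 + 11*u^3/2 + 10*u^2 + 6*u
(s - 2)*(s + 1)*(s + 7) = s^3 + 6*s^2 - 9*s - 14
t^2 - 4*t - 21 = (t - 7)*(t + 3)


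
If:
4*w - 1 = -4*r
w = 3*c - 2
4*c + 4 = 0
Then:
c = -1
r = 21/4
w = -5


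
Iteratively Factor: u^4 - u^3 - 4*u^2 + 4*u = (u - 1)*(u^3 - 4*u) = (u - 1)*(u + 2)*(u^2 - 2*u) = (u - 2)*(u - 1)*(u + 2)*(u)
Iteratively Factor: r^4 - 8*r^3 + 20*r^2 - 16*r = (r - 4)*(r^3 - 4*r^2 + 4*r) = (r - 4)*(r - 2)*(r^2 - 2*r) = (r - 4)*(r - 2)^2*(r)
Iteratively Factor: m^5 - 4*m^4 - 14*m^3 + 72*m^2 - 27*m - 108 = (m - 3)*(m^4 - m^3 - 17*m^2 + 21*m + 36) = (m - 3)*(m + 1)*(m^3 - 2*m^2 - 15*m + 36) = (m - 3)^2*(m + 1)*(m^2 + m - 12) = (m - 3)^3*(m + 1)*(m + 4)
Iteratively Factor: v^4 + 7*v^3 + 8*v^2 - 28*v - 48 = (v - 2)*(v^3 + 9*v^2 + 26*v + 24) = (v - 2)*(v + 3)*(v^2 + 6*v + 8) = (v - 2)*(v + 3)*(v + 4)*(v + 2)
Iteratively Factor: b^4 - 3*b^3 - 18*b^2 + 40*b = (b)*(b^3 - 3*b^2 - 18*b + 40) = b*(b - 5)*(b^2 + 2*b - 8) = b*(b - 5)*(b + 4)*(b - 2)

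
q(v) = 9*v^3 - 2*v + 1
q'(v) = 27*v^2 - 2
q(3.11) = 265.50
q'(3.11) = 259.15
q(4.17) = 645.27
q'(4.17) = 467.50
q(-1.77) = -45.37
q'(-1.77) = 82.59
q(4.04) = 586.37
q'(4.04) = 438.68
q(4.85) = 1018.06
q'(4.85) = 633.11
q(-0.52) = 0.77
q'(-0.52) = 5.30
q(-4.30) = -705.96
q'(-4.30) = 497.23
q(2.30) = 105.90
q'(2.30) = 140.83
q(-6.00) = -1931.00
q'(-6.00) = 970.00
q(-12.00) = -15527.00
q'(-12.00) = 3886.00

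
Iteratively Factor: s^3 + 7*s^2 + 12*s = (s + 4)*(s^2 + 3*s) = (s + 3)*(s + 4)*(s)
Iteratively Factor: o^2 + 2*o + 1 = (o + 1)*(o + 1)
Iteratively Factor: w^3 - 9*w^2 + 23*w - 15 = (w - 5)*(w^2 - 4*w + 3) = (w - 5)*(w - 3)*(w - 1)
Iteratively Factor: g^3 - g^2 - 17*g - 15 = (g + 1)*(g^2 - 2*g - 15) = (g - 5)*(g + 1)*(g + 3)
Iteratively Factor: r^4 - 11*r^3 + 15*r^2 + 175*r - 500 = (r + 4)*(r^3 - 15*r^2 + 75*r - 125) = (r - 5)*(r + 4)*(r^2 - 10*r + 25) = (r - 5)^2*(r + 4)*(r - 5)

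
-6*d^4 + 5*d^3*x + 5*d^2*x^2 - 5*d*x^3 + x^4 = (-3*d + x)*(-2*d + x)*(-d + x)*(d + x)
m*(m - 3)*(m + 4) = m^3 + m^2 - 12*m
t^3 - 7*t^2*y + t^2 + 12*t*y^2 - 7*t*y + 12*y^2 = (t + 1)*(t - 4*y)*(t - 3*y)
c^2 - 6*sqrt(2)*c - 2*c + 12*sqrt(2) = (c - 2)*(c - 6*sqrt(2))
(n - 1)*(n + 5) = n^2 + 4*n - 5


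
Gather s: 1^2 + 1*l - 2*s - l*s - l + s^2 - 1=s^2 + s*(-l - 2)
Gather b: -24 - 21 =-45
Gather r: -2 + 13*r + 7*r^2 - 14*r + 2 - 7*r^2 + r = 0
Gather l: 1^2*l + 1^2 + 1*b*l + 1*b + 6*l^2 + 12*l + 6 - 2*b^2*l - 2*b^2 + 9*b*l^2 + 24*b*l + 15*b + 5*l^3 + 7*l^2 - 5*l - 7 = -2*b^2 + 16*b + 5*l^3 + l^2*(9*b + 13) + l*(-2*b^2 + 25*b + 8)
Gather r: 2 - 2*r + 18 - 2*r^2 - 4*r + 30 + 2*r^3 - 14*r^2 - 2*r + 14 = 2*r^3 - 16*r^2 - 8*r + 64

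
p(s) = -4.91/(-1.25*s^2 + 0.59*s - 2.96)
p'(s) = -4.91*(2.5*s - 0.59)/(-1.25*s^2 + 0.59*s - 2.96)^2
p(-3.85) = 0.21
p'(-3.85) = 0.09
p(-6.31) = 0.09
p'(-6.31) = 0.03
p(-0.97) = 1.04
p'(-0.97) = 0.67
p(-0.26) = 1.54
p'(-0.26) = 0.60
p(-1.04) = 1.00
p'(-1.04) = 0.65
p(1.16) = 1.24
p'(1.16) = -0.72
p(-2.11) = 0.50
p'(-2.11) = 0.30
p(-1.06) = 0.98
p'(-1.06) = 0.64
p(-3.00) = 0.31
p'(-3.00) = 0.16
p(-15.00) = 0.02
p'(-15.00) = 0.00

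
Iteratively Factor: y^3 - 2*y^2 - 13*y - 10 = (y + 2)*(y^2 - 4*y - 5) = (y - 5)*(y + 2)*(y + 1)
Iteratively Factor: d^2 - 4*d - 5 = (d + 1)*(d - 5)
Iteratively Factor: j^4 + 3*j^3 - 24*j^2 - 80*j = (j)*(j^3 + 3*j^2 - 24*j - 80) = j*(j + 4)*(j^2 - j - 20) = j*(j - 5)*(j + 4)*(j + 4)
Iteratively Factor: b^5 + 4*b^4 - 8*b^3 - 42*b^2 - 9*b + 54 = (b + 2)*(b^4 + 2*b^3 - 12*b^2 - 18*b + 27) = (b - 1)*(b + 2)*(b^3 + 3*b^2 - 9*b - 27) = (b - 1)*(b + 2)*(b + 3)*(b^2 - 9) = (b - 3)*(b - 1)*(b + 2)*(b + 3)*(b + 3)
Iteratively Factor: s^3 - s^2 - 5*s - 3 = (s + 1)*(s^2 - 2*s - 3) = (s + 1)^2*(s - 3)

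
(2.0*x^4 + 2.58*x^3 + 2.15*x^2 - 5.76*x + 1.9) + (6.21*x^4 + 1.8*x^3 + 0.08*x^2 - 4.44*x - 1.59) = 8.21*x^4 + 4.38*x^3 + 2.23*x^2 - 10.2*x + 0.31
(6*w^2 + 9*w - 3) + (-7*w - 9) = 6*w^2 + 2*w - 12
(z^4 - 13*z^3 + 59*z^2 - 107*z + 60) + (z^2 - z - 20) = z^4 - 13*z^3 + 60*z^2 - 108*z + 40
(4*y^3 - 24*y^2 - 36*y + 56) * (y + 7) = 4*y^4 + 4*y^3 - 204*y^2 - 196*y + 392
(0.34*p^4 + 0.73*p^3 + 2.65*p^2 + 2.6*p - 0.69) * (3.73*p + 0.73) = 1.2682*p^5 + 2.9711*p^4 + 10.4174*p^3 + 11.6325*p^2 - 0.6757*p - 0.5037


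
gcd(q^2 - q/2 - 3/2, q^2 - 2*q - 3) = q + 1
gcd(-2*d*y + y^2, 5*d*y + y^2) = y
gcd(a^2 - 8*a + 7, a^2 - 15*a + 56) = a - 7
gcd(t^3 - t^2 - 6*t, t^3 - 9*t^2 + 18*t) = t^2 - 3*t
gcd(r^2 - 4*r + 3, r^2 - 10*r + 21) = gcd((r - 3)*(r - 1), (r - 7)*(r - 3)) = r - 3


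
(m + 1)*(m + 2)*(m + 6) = m^3 + 9*m^2 + 20*m + 12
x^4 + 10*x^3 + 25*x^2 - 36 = (x - 1)*(x + 2)*(x + 3)*(x + 6)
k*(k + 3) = k^2 + 3*k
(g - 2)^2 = g^2 - 4*g + 4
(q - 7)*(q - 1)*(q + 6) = q^3 - 2*q^2 - 41*q + 42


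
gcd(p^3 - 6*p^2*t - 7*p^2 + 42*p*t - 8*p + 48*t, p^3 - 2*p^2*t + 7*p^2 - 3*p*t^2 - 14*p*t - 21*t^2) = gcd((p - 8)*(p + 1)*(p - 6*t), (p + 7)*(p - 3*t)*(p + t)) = 1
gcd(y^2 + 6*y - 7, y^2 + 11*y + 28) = y + 7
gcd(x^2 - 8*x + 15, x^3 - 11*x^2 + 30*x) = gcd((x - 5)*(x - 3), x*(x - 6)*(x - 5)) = x - 5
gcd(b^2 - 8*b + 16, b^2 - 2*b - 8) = b - 4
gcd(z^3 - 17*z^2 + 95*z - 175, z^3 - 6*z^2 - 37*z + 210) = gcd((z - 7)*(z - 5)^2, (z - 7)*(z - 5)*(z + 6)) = z^2 - 12*z + 35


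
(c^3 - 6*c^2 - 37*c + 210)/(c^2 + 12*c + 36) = (c^2 - 12*c + 35)/(c + 6)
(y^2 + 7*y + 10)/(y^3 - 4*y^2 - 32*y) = (y^2 + 7*y + 10)/(y*(y^2 - 4*y - 32))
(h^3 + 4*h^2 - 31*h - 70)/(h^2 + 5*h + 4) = (h^3 + 4*h^2 - 31*h - 70)/(h^2 + 5*h + 4)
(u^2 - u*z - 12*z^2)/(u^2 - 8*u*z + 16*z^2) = (-u - 3*z)/(-u + 4*z)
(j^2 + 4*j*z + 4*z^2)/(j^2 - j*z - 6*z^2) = (-j - 2*z)/(-j + 3*z)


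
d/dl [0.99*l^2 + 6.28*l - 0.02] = 1.98*l + 6.28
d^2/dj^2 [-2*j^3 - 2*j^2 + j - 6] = -12*j - 4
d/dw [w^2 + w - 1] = 2*w + 1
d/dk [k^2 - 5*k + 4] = 2*k - 5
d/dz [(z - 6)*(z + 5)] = 2*z - 1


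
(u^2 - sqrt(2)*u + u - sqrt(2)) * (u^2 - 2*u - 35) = u^4 - sqrt(2)*u^3 - u^3 - 37*u^2 + sqrt(2)*u^2 - 35*u + 37*sqrt(2)*u + 35*sqrt(2)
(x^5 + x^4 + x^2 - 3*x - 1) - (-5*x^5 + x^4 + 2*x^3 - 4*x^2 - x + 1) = 6*x^5 - 2*x^3 + 5*x^2 - 2*x - 2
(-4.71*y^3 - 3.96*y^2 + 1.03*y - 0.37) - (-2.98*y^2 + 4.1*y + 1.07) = -4.71*y^3 - 0.98*y^2 - 3.07*y - 1.44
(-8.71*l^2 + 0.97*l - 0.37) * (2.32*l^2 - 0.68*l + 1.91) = -20.2072*l^4 + 8.1732*l^3 - 18.1541*l^2 + 2.1043*l - 0.7067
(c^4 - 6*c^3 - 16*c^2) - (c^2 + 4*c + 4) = c^4 - 6*c^3 - 17*c^2 - 4*c - 4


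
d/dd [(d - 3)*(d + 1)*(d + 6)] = 3*d^2 + 8*d - 15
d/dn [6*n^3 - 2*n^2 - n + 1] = 18*n^2 - 4*n - 1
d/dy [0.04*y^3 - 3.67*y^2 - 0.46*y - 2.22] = 0.12*y^2 - 7.34*y - 0.46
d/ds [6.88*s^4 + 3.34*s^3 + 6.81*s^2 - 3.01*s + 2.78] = 27.52*s^3 + 10.02*s^2 + 13.62*s - 3.01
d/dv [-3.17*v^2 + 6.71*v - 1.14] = 6.71 - 6.34*v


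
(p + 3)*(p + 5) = p^2 + 8*p + 15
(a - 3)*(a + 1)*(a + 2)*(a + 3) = a^4 + 3*a^3 - 7*a^2 - 27*a - 18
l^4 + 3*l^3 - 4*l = l*(l - 1)*(l + 2)^2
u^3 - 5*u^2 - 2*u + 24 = (u - 4)*(u - 3)*(u + 2)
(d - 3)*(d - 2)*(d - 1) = d^3 - 6*d^2 + 11*d - 6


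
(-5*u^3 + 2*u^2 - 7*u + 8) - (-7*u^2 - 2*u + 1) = -5*u^3 + 9*u^2 - 5*u + 7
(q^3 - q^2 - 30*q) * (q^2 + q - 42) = q^5 - 73*q^3 + 12*q^2 + 1260*q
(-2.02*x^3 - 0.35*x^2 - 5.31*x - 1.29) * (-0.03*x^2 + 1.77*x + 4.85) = 0.0606*x^5 - 3.5649*x^4 - 10.2572*x^3 - 11.0575*x^2 - 28.0368*x - 6.2565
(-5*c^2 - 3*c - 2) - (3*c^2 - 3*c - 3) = 1 - 8*c^2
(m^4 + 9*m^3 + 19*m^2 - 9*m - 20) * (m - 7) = m^5 + 2*m^4 - 44*m^3 - 142*m^2 + 43*m + 140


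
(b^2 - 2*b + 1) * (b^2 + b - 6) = b^4 - b^3 - 7*b^2 + 13*b - 6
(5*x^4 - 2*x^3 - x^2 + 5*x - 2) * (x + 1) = 5*x^5 + 3*x^4 - 3*x^3 + 4*x^2 + 3*x - 2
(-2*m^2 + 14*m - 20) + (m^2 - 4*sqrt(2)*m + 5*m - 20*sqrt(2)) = -m^2 - 4*sqrt(2)*m + 19*m - 20*sqrt(2) - 20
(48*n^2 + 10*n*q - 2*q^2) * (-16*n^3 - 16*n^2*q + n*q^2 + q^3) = -768*n^5 - 928*n^4*q - 80*n^3*q^2 + 90*n^2*q^3 + 8*n*q^4 - 2*q^5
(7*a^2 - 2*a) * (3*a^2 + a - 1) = 21*a^4 + a^3 - 9*a^2 + 2*a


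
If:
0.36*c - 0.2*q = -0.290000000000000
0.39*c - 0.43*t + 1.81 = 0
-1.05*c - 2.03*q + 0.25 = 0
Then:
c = -0.57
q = 0.42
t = 3.69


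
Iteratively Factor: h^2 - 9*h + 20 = (h - 5)*(h - 4)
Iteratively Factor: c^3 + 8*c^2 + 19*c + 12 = (c + 1)*(c^2 + 7*c + 12) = (c + 1)*(c + 3)*(c + 4)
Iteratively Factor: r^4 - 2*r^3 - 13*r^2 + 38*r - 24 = (r - 3)*(r^3 + r^2 - 10*r + 8) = (r - 3)*(r - 2)*(r^2 + 3*r - 4) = (r - 3)*(r - 2)*(r + 4)*(r - 1)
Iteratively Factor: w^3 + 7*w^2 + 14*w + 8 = (w + 2)*(w^2 + 5*w + 4) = (w + 1)*(w + 2)*(w + 4)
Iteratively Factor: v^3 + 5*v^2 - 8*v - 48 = (v - 3)*(v^2 + 8*v + 16) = (v - 3)*(v + 4)*(v + 4)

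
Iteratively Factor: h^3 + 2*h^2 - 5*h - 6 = (h - 2)*(h^2 + 4*h + 3) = (h - 2)*(h + 3)*(h + 1)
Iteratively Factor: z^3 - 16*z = (z + 4)*(z^2 - 4*z) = (z - 4)*(z + 4)*(z)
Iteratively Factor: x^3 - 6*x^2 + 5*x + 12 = (x - 3)*(x^2 - 3*x - 4) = (x - 4)*(x - 3)*(x + 1)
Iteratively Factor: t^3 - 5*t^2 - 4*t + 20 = (t - 2)*(t^2 - 3*t - 10) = (t - 2)*(t + 2)*(t - 5)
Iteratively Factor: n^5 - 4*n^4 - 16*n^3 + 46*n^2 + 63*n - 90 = (n + 3)*(n^4 - 7*n^3 + 5*n^2 + 31*n - 30) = (n - 3)*(n + 3)*(n^3 - 4*n^2 - 7*n + 10) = (n - 3)*(n + 2)*(n + 3)*(n^2 - 6*n + 5) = (n - 5)*(n - 3)*(n + 2)*(n + 3)*(n - 1)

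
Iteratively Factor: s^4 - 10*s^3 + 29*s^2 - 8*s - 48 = (s - 4)*(s^3 - 6*s^2 + 5*s + 12) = (s - 4)^2*(s^2 - 2*s - 3) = (s - 4)^2*(s - 3)*(s + 1)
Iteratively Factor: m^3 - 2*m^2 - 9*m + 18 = (m - 2)*(m^2 - 9) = (m - 2)*(m + 3)*(m - 3)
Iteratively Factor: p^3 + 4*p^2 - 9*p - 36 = (p - 3)*(p^2 + 7*p + 12) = (p - 3)*(p + 4)*(p + 3)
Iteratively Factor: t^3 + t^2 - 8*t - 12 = (t + 2)*(t^2 - t - 6) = (t - 3)*(t + 2)*(t + 2)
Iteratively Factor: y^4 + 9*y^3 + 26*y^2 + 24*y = (y + 4)*(y^3 + 5*y^2 + 6*y) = (y + 2)*(y + 4)*(y^2 + 3*y) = (y + 2)*(y + 3)*(y + 4)*(y)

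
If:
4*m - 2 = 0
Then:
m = 1/2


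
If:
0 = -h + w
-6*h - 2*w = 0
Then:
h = 0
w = 0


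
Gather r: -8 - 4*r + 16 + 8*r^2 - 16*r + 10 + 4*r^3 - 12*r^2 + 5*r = 4*r^3 - 4*r^2 - 15*r + 18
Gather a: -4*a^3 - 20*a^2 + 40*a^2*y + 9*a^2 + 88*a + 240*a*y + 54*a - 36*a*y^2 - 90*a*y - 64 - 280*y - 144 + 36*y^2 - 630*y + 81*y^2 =-4*a^3 + a^2*(40*y - 11) + a*(-36*y^2 + 150*y + 142) + 117*y^2 - 910*y - 208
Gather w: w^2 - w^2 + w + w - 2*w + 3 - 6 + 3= 0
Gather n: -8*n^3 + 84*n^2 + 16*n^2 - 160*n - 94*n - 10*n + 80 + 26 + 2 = -8*n^3 + 100*n^2 - 264*n + 108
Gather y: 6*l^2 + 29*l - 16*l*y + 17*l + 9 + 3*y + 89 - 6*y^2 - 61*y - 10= 6*l^2 + 46*l - 6*y^2 + y*(-16*l - 58) + 88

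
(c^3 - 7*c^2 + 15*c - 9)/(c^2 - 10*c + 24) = (c^3 - 7*c^2 + 15*c - 9)/(c^2 - 10*c + 24)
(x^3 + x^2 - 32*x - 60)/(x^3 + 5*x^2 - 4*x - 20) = (x - 6)/(x - 2)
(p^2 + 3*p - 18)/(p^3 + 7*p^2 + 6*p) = (p - 3)/(p*(p + 1))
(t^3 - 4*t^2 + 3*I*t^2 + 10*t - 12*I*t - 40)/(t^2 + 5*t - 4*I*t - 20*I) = (t^3 + t^2*(-4 + 3*I) + t*(10 - 12*I) - 40)/(t^2 + t*(5 - 4*I) - 20*I)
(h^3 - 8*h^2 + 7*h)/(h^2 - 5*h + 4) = h*(h - 7)/(h - 4)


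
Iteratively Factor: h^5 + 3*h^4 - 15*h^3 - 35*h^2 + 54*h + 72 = (h - 2)*(h^4 + 5*h^3 - 5*h^2 - 45*h - 36) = (h - 2)*(h + 4)*(h^3 + h^2 - 9*h - 9) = (h - 2)*(h + 1)*(h + 4)*(h^2 - 9) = (h - 3)*(h - 2)*(h + 1)*(h + 4)*(h + 3)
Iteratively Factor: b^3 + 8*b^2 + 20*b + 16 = (b + 2)*(b^2 + 6*b + 8) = (b + 2)*(b + 4)*(b + 2)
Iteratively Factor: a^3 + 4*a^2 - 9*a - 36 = (a + 4)*(a^2 - 9) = (a - 3)*(a + 4)*(a + 3)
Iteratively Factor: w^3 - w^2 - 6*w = (w)*(w^2 - w - 6) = w*(w + 2)*(w - 3)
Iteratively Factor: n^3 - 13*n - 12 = (n + 3)*(n^2 - 3*n - 4) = (n + 1)*(n + 3)*(n - 4)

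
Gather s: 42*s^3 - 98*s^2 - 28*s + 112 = 42*s^3 - 98*s^2 - 28*s + 112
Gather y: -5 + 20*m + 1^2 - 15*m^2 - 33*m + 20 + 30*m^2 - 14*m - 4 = 15*m^2 - 27*m + 12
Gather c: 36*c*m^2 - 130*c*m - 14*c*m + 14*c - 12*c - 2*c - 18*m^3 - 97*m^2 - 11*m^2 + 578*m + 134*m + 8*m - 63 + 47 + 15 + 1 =c*(36*m^2 - 144*m) - 18*m^3 - 108*m^2 + 720*m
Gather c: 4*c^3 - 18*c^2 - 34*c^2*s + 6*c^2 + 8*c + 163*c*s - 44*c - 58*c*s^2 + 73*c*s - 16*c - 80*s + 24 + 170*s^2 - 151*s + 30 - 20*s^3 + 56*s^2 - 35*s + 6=4*c^3 + c^2*(-34*s - 12) + c*(-58*s^2 + 236*s - 52) - 20*s^3 + 226*s^2 - 266*s + 60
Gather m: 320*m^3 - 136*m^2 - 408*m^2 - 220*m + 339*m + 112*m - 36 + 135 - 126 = 320*m^3 - 544*m^2 + 231*m - 27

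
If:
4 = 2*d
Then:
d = 2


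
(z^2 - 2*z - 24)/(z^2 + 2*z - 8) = (z - 6)/(z - 2)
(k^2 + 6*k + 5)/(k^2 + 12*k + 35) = (k + 1)/(k + 7)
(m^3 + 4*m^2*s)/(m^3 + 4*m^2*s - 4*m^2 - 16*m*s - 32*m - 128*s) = m^2/(m^2 - 4*m - 32)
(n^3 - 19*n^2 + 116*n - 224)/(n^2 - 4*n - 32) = (n^2 - 11*n + 28)/(n + 4)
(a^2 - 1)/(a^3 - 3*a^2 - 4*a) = (a - 1)/(a*(a - 4))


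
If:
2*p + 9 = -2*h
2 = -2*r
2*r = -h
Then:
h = 2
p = -13/2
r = -1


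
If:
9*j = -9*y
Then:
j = -y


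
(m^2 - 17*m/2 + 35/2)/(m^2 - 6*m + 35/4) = 2*(m - 5)/(2*m - 5)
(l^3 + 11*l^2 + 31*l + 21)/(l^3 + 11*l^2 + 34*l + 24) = (l^2 + 10*l + 21)/(l^2 + 10*l + 24)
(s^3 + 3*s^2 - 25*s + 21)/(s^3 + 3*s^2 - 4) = (s^2 + 4*s - 21)/(s^2 + 4*s + 4)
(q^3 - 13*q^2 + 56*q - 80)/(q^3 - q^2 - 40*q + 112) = (q - 5)/(q + 7)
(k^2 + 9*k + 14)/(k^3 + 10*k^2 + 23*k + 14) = 1/(k + 1)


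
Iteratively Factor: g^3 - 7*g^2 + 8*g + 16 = (g + 1)*(g^2 - 8*g + 16) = (g - 4)*(g + 1)*(g - 4)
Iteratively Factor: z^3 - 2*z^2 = (z)*(z^2 - 2*z) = z*(z - 2)*(z)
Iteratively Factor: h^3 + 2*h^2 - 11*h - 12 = (h + 4)*(h^2 - 2*h - 3) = (h - 3)*(h + 4)*(h + 1)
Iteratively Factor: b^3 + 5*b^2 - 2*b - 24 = (b - 2)*(b^2 + 7*b + 12) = (b - 2)*(b + 3)*(b + 4)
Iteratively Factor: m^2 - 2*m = (m)*(m - 2)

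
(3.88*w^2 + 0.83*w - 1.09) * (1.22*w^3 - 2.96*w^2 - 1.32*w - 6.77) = 4.7336*w^5 - 10.4722*w^4 - 8.9082*w^3 - 24.1368*w^2 - 4.1803*w + 7.3793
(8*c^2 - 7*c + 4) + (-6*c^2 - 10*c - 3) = 2*c^2 - 17*c + 1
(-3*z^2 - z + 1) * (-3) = 9*z^2 + 3*z - 3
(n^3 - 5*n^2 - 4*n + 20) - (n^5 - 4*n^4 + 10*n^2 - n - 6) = -n^5 + 4*n^4 + n^3 - 15*n^2 - 3*n + 26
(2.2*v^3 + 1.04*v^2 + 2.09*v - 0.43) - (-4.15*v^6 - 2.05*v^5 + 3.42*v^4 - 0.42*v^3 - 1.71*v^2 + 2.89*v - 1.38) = 4.15*v^6 + 2.05*v^5 - 3.42*v^4 + 2.62*v^3 + 2.75*v^2 - 0.8*v + 0.95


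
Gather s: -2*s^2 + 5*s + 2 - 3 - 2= -2*s^2 + 5*s - 3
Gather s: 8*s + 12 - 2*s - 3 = 6*s + 9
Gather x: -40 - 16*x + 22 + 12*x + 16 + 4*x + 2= 0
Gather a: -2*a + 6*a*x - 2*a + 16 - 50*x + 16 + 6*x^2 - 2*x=a*(6*x - 4) + 6*x^2 - 52*x + 32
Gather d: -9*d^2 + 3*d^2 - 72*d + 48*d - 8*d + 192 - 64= -6*d^2 - 32*d + 128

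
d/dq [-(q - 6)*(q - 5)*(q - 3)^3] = -5*q^4 + 80*q^3 - 468*q^2 + 1188*q - 1107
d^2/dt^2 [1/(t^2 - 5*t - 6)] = 2*(t^2 - 5*t - (2*t - 5)^2 - 6)/(-t^2 + 5*t + 6)^3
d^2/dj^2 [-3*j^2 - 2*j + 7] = -6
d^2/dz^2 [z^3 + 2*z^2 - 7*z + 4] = 6*z + 4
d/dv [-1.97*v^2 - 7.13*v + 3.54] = -3.94*v - 7.13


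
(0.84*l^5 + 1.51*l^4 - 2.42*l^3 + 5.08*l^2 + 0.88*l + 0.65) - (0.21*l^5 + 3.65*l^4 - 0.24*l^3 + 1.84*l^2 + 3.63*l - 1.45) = 0.63*l^5 - 2.14*l^4 - 2.18*l^3 + 3.24*l^2 - 2.75*l + 2.1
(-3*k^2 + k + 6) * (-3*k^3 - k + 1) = 9*k^5 - 3*k^4 - 15*k^3 - 4*k^2 - 5*k + 6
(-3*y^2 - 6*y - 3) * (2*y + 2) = -6*y^3 - 18*y^2 - 18*y - 6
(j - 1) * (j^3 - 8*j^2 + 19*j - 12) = j^4 - 9*j^3 + 27*j^2 - 31*j + 12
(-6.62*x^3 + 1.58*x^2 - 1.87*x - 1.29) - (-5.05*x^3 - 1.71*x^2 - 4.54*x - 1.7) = -1.57*x^3 + 3.29*x^2 + 2.67*x + 0.41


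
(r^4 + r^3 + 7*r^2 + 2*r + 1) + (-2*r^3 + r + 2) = r^4 - r^3 + 7*r^2 + 3*r + 3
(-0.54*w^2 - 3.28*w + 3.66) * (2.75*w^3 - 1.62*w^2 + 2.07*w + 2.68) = -1.485*w^5 - 8.1452*w^4 + 14.2608*w^3 - 14.166*w^2 - 1.2142*w + 9.8088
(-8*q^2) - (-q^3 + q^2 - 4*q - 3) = q^3 - 9*q^2 + 4*q + 3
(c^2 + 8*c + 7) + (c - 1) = c^2 + 9*c + 6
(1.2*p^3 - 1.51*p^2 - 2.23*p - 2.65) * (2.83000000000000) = 3.396*p^3 - 4.2733*p^2 - 6.3109*p - 7.4995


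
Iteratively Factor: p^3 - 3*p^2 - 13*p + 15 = (p + 3)*(p^2 - 6*p + 5) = (p - 5)*(p + 3)*(p - 1)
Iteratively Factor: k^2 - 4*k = (k - 4)*(k)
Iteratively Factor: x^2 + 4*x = (x)*(x + 4)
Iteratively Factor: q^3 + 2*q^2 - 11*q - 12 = (q + 1)*(q^2 + q - 12) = (q + 1)*(q + 4)*(q - 3)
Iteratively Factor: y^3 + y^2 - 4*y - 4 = (y - 2)*(y^2 + 3*y + 2) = (y - 2)*(y + 1)*(y + 2)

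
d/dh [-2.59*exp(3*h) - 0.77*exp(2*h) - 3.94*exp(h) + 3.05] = (-7.77*exp(2*h) - 1.54*exp(h) - 3.94)*exp(h)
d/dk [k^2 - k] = 2*k - 1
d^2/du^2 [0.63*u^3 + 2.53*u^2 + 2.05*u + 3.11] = 3.78*u + 5.06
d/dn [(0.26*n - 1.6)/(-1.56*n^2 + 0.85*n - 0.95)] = (0.4056*n^2 - 4.992*n + 1.113)/(2.4336*n^4 - 2.652*n^3 + 3.6865*n^2 - 1.615*n + 0.9025)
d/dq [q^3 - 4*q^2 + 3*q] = 3*q^2 - 8*q + 3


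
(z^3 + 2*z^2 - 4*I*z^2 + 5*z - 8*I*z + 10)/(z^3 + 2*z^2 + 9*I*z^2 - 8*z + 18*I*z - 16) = (z - 5*I)/(z + 8*I)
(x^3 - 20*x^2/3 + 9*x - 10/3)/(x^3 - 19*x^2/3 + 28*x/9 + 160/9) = 3*(3*x^2 - 5*x + 2)/(9*x^2 - 12*x - 32)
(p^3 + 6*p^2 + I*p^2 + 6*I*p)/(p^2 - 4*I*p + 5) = p*(p + 6)/(p - 5*I)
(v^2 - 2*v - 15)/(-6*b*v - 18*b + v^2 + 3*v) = (v - 5)/(-6*b + v)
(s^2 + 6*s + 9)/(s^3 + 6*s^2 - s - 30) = (s + 3)/(s^2 + 3*s - 10)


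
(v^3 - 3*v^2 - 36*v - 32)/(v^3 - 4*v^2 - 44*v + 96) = (v^2 + 5*v + 4)/(v^2 + 4*v - 12)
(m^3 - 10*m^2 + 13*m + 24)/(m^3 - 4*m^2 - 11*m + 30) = (m^3 - 10*m^2 + 13*m + 24)/(m^3 - 4*m^2 - 11*m + 30)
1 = 1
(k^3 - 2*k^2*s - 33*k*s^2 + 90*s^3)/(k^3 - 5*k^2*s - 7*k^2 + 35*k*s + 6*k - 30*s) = (k^2 + 3*k*s - 18*s^2)/(k^2 - 7*k + 6)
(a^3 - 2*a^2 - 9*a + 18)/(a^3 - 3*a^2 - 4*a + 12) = (a + 3)/(a + 2)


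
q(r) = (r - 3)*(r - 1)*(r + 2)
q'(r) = (r - 3)*(r - 1) + (r - 3)*(r + 2) + (r - 1)*(r + 2)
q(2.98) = -0.20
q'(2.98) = 9.72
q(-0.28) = 7.22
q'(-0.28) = -3.64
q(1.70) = -3.37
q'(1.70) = -3.13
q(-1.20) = 7.39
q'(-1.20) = 4.12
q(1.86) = -3.78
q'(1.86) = -2.06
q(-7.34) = -460.50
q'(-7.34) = 185.99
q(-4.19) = -81.72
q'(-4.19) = 64.43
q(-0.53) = 7.94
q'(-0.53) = -2.04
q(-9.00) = -840.00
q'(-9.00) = 274.00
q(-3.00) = -24.00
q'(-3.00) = 34.00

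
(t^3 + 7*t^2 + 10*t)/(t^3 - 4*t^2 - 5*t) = (t^2 + 7*t + 10)/(t^2 - 4*t - 5)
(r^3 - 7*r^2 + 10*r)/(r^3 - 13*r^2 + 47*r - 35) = r*(r - 2)/(r^2 - 8*r + 7)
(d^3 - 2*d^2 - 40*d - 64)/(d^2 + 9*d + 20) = (d^2 - 6*d - 16)/(d + 5)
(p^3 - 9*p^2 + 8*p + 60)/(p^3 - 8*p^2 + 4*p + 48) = (p - 5)/(p - 4)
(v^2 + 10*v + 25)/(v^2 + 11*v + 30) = (v + 5)/(v + 6)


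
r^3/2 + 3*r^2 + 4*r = r*(r/2 + 1)*(r + 4)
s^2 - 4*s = s*(s - 4)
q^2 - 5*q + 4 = (q - 4)*(q - 1)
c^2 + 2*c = c*(c + 2)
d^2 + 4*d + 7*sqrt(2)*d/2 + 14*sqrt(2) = (d + 4)*(d + 7*sqrt(2)/2)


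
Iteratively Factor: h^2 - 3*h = (h - 3)*(h)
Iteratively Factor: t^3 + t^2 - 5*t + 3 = (t - 1)*(t^2 + 2*t - 3) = (t - 1)*(t + 3)*(t - 1)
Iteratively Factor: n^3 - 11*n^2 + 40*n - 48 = (n - 4)*(n^2 - 7*n + 12) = (n - 4)*(n - 3)*(n - 4)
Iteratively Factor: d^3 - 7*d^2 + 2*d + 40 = (d - 5)*(d^2 - 2*d - 8) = (d - 5)*(d - 4)*(d + 2)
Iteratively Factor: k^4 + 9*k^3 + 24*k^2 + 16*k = (k + 4)*(k^3 + 5*k^2 + 4*k) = k*(k + 4)*(k^2 + 5*k + 4) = k*(k + 1)*(k + 4)*(k + 4)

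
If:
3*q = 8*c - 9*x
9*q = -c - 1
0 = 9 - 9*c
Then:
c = 1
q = -2/9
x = 26/27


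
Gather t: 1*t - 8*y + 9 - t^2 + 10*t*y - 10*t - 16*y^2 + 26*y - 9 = -t^2 + t*(10*y - 9) - 16*y^2 + 18*y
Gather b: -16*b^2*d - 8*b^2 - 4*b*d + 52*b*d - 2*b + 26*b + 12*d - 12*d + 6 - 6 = b^2*(-16*d - 8) + b*(48*d + 24)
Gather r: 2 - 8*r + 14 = 16 - 8*r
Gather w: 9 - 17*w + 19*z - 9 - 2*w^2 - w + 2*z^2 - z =-2*w^2 - 18*w + 2*z^2 + 18*z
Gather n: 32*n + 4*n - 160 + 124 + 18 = 36*n - 18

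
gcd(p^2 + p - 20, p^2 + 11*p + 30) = p + 5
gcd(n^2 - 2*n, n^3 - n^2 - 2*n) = n^2 - 2*n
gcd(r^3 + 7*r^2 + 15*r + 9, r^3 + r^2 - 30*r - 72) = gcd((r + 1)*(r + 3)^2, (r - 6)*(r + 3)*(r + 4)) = r + 3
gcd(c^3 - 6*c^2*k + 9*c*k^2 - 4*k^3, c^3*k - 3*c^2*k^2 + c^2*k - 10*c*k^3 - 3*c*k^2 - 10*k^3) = 1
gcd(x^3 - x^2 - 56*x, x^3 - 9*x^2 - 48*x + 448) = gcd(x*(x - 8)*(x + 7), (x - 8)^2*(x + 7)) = x^2 - x - 56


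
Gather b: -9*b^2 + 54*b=-9*b^2 + 54*b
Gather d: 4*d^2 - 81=4*d^2 - 81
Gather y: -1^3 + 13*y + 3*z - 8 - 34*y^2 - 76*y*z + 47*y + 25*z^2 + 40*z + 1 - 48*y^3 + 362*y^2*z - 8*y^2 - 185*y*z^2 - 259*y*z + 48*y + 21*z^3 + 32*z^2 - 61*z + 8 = -48*y^3 + y^2*(362*z - 42) + y*(-185*z^2 - 335*z + 108) + 21*z^3 + 57*z^2 - 18*z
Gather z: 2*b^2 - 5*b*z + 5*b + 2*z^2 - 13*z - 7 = 2*b^2 + 5*b + 2*z^2 + z*(-5*b - 13) - 7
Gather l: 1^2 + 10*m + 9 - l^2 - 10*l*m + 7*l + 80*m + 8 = -l^2 + l*(7 - 10*m) + 90*m + 18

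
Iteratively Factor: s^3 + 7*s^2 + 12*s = (s + 3)*(s^2 + 4*s) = s*(s + 3)*(s + 4)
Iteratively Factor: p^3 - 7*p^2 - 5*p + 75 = (p - 5)*(p^2 - 2*p - 15) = (p - 5)*(p + 3)*(p - 5)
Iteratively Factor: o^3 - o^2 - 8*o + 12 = (o - 2)*(o^2 + o - 6) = (o - 2)^2*(o + 3)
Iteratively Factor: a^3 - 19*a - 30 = (a + 2)*(a^2 - 2*a - 15) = (a + 2)*(a + 3)*(a - 5)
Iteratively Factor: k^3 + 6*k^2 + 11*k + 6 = (k + 3)*(k^2 + 3*k + 2) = (k + 2)*(k + 3)*(k + 1)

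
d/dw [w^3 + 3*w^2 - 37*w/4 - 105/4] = 3*w^2 + 6*w - 37/4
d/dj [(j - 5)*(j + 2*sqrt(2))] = 2*j - 5 + 2*sqrt(2)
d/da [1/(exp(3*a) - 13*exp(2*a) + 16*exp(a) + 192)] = (-3*exp(2*a) + 26*exp(a) - 16)*exp(a)/(exp(3*a) - 13*exp(2*a) + 16*exp(a) + 192)^2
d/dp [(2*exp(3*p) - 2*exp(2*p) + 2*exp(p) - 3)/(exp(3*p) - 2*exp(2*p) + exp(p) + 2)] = (-2*exp(4*p) + 23*exp(2*p) - 20*exp(p) + 7)*exp(p)/(exp(6*p) - 4*exp(5*p) + 6*exp(4*p) - 7*exp(2*p) + 4*exp(p) + 4)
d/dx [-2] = 0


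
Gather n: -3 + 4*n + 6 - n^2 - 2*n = -n^2 + 2*n + 3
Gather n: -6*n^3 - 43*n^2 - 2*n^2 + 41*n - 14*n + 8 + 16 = -6*n^3 - 45*n^2 + 27*n + 24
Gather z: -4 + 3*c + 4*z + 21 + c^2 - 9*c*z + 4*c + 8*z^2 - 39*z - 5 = c^2 + 7*c + 8*z^2 + z*(-9*c - 35) + 12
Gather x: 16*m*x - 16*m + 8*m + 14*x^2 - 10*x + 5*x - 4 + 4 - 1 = -8*m + 14*x^2 + x*(16*m - 5) - 1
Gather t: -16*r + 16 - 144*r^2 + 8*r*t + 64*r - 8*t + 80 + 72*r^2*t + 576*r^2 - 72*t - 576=432*r^2 + 48*r + t*(72*r^2 + 8*r - 80) - 480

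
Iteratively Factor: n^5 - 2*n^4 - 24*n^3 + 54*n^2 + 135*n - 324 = (n + 4)*(n^4 - 6*n^3 + 54*n - 81) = (n + 3)*(n + 4)*(n^3 - 9*n^2 + 27*n - 27) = (n - 3)*(n + 3)*(n + 4)*(n^2 - 6*n + 9) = (n - 3)^2*(n + 3)*(n + 4)*(n - 3)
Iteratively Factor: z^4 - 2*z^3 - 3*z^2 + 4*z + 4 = (z + 1)*(z^3 - 3*z^2 + 4) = (z - 2)*(z + 1)*(z^2 - z - 2) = (z - 2)^2*(z + 1)*(z + 1)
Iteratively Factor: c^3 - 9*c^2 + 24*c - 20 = (c - 2)*(c^2 - 7*c + 10) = (c - 2)^2*(c - 5)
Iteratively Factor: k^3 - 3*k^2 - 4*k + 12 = (k - 2)*(k^2 - k - 6) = (k - 3)*(k - 2)*(k + 2)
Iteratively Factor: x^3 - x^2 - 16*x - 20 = (x + 2)*(x^2 - 3*x - 10) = (x + 2)^2*(x - 5)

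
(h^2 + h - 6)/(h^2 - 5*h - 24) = (h - 2)/(h - 8)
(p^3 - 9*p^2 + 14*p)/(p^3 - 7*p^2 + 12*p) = (p^2 - 9*p + 14)/(p^2 - 7*p + 12)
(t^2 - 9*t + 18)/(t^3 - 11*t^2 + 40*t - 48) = (t - 6)/(t^2 - 8*t + 16)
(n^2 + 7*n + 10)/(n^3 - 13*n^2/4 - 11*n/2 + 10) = 4*(n + 5)/(4*n^2 - 21*n + 20)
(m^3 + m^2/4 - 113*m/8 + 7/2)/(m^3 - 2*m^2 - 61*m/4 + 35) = (4*m - 1)/(2*(2*m - 5))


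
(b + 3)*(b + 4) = b^2 + 7*b + 12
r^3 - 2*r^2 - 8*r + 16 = (r - 2)*(r - 2*sqrt(2))*(r + 2*sqrt(2))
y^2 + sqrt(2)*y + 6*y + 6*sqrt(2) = (y + 6)*(y + sqrt(2))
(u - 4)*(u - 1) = u^2 - 5*u + 4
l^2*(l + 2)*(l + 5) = l^4 + 7*l^3 + 10*l^2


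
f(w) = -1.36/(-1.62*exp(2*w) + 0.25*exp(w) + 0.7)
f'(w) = -1.36*(3.24*exp(2*w) - 0.25*exp(w))/(-1.62*exp(2*w) + 0.25*exp(w) + 0.7)^2 = (0.34 - 4.4064*exp(w))*exp(w)/(-1.62*exp(2*w) + 0.25*exp(w) + 0.7)^2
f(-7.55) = -1.94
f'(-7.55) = 0.00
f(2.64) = 0.00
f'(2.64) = -0.01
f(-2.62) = -1.92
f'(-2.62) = 0.00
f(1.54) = 0.04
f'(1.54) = -0.08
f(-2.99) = -1.92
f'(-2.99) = 0.01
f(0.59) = 0.33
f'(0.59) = -0.81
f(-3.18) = -1.92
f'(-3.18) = 0.01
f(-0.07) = 2.86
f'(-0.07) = -15.56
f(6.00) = 0.00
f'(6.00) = 0.00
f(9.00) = 0.00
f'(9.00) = 0.00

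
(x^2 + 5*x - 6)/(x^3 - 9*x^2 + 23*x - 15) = (x + 6)/(x^2 - 8*x + 15)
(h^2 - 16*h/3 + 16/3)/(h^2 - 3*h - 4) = (h - 4/3)/(h + 1)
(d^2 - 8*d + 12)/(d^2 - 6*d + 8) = (d - 6)/(d - 4)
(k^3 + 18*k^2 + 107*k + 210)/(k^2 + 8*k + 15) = (k^2 + 13*k + 42)/(k + 3)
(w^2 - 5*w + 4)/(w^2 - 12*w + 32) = (w - 1)/(w - 8)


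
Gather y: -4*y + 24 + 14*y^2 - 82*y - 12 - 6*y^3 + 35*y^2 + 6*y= -6*y^3 + 49*y^2 - 80*y + 12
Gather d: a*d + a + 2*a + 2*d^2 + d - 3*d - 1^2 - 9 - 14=3*a + 2*d^2 + d*(a - 2) - 24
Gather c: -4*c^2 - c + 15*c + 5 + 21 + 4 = -4*c^2 + 14*c + 30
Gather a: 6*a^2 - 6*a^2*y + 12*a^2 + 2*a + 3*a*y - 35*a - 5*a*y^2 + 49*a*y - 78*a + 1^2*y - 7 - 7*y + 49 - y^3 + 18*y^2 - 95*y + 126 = a^2*(18 - 6*y) + a*(-5*y^2 + 52*y - 111) - y^3 + 18*y^2 - 101*y + 168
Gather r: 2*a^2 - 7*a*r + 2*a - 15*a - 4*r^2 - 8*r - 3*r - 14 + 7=2*a^2 - 13*a - 4*r^2 + r*(-7*a - 11) - 7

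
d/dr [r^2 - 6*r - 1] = 2*r - 6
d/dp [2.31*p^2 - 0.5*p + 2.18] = 4.62*p - 0.5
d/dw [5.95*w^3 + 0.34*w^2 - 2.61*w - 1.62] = 17.85*w^2 + 0.68*w - 2.61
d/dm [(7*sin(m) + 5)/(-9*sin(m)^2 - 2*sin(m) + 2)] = 3*(21*sin(m)^2 + 30*sin(m) + 8)*cos(m)/(9*sin(m)^2 + 2*sin(m) - 2)^2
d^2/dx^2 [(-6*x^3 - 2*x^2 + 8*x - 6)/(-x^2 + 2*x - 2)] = 4*(4*x^3 - 33*x^2 + 42*x - 6)/(x^6 - 6*x^5 + 18*x^4 - 32*x^3 + 36*x^2 - 24*x + 8)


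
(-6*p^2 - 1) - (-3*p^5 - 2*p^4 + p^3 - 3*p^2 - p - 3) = 3*p^5 + 2*p^4 - p^3 - 3*p^2 + p + 2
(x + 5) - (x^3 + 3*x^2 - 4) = -x^3 - 3*x^2 + x + 9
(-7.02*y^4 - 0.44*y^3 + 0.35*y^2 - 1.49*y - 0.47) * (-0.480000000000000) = 3.3696*y^4 + 0.2112*y^3 - 0.168*y^2 + 0.7152*y + 0.2256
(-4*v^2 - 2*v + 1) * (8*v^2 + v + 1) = -32*v^4 - 20*v^3 + 2*v^2 - v + 1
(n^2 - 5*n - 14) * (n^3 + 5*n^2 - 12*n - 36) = n^5 - 51*n^3 - 46*n^2 + 348*n + 504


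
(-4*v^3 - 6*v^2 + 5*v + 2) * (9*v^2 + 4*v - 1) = -36*v^5 - 70*v^4 + 25*v^3 + 44*v^2 + 3*v - 2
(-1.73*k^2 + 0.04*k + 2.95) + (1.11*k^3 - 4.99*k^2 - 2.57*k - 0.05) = 1.11*k^3 - 6.72*k^2 - 2.53*k + 2.9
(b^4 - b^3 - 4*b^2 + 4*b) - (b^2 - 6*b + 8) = b^4 - b^3 - 5*b^2 + 10*b - 8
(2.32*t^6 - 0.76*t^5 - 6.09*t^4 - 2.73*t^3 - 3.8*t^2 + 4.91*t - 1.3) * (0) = 0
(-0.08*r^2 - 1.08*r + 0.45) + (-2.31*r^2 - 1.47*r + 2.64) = -2.39*r^2 - 2.55*r + 3.09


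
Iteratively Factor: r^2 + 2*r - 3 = (r - 1)*(r + 3)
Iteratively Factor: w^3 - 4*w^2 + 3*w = (w - 1)*(w^2 - 3*w) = (w - 3)*(w - 1)*(w)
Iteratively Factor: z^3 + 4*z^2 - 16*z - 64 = (z + 4)*(z^2 - 16) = (z - 4)*(z + 4)*(z + 4)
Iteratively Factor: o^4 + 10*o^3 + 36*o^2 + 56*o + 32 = (o + 4)*(o^3 + 6*o^2 + 12*o + 8) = (o + 2)*(o + 4)*(o^2 + 4*o + 4) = (o + 2)^2*(o + 4)*(o + 2)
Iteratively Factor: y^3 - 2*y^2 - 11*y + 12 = (y + 3)*(y^2 - 5*y + 4) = (y - 4)*(y + 3)*(y - 1)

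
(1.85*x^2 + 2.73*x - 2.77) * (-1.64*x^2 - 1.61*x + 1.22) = -3.034*x^4 - 7.4557*x^3 + 2.4045*x^2 + 7.7903*x - 3.3794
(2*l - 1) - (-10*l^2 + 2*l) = 10*l^2 - 1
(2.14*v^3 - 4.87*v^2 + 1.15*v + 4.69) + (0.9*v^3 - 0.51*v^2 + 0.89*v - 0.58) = 3.04*v^3 - 5.38*v^2 + 2.04*v + 4.11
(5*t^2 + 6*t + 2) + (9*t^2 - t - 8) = 14*t^2 + 5*t - 6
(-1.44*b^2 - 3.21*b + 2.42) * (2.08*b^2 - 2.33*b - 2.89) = -2.9952*b^4 - 3.3216*b^3 + 16.6745*b^2 + 3.6383*b - 6.9938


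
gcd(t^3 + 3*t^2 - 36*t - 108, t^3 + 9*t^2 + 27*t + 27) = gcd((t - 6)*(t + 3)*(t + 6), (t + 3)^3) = t + 3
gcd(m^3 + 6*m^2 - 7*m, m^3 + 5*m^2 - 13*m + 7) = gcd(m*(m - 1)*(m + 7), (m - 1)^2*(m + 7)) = m^2 + 6*m - 7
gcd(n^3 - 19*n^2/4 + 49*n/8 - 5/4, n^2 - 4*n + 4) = n - 2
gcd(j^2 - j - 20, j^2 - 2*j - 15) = j - 5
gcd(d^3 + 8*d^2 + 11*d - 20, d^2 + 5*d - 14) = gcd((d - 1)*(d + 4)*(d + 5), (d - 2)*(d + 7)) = 1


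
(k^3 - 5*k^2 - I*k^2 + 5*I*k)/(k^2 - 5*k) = k - I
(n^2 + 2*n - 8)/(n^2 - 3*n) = (n^2 + 2*n - 8)/(n*(n - 3))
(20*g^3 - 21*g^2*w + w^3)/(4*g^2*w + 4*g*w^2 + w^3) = (20*g^3 - 21*g^2*w + w^3)/(w*(4*g^2 + 4*g*w + w^2))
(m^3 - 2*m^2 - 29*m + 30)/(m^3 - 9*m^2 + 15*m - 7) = (m^2 - m - 30)/(m^2 - 8*m + 7)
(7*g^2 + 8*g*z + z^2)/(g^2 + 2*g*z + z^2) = (7*g + z)/(g + z)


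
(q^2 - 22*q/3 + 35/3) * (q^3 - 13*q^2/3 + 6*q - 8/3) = q^5 - 35*q^4/3 + 445*q^3/9 - 875*q^2/9 + 806*q/9 - 280/9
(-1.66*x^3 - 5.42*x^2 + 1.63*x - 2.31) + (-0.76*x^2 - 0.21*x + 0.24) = -1.66*x^3 - 6.18*x^2 + 1.42*x - 2.07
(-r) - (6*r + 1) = -7*r - 1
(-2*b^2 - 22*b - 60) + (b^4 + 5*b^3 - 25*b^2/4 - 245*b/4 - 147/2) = b^4 + 5*b^3 - 33*b^2/4 - 333*b/4 - 267/2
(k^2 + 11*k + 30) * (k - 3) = k^3 + 8*k^2 - 3*k - 90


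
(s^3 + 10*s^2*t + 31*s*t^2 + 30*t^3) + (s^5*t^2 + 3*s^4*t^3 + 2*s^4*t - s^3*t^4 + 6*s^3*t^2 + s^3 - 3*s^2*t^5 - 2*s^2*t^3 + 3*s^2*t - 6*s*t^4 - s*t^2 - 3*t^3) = s^5*t^2 + 3*s^4*t^3 + 2*s^4*t - s^3*t^4 + 6*s^3*t^2 + 2*s^3 - 3*s^2*t^5 - 2*s^2*t^3 + 13*s^2*t - 6*s*t^4 + 30*s*t^2 + 27*t^3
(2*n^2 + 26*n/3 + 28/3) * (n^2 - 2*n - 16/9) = 2*n^4 + 14*n^3/3 - 104*n^2/9 - 920*n/27 - 448/27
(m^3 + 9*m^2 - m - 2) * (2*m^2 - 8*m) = 2*m^5 + 10*m^4 - 74*m^3 + 4*m^2 + 16*m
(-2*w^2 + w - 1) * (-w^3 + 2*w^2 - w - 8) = 2*w^5 - 5*w^4 + 5*w^3 + 13*w^2 - 7*w + 8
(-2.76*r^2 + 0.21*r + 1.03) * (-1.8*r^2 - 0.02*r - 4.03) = 4.968*r^4 - 0.3228*r^3 + 9.2646*r^2 - 0.8669*r - 4.1509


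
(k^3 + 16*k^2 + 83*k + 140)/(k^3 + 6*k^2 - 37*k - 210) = (k + 4)/(k - 6)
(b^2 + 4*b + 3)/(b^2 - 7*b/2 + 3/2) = 2*(b^2 + 4*b + 3)/(2*b^2 - 7*b + 3)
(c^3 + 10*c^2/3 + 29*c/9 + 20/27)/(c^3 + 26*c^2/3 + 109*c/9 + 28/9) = (c + 5/3)/(c + 7)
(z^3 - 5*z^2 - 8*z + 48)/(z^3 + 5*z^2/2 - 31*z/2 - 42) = 2*(z - 4)/(2*z + 7)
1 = 1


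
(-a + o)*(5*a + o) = -5*a^2 + 4*a*o + o^2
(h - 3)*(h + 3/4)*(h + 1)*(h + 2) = h^4 + 3*h^3/4 - 7*h^2 - 45*h/4 - 9/2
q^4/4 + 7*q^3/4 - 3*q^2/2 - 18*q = q*(q/4 + 1)*(q - 3)*(q + 6)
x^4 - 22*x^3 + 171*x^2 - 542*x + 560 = (x - 8)*(x - 7)*(x - 5)*(x - 2)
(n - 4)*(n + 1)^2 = n^3 - 2*n^2 - 7*n - 4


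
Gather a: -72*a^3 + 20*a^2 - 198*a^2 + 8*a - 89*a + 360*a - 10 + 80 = -72*a^3 - 178*a^2 + 279*a + 70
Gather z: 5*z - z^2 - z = -z^2 + 4*z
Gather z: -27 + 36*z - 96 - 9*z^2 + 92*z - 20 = -9*z^2 + 128*z - 143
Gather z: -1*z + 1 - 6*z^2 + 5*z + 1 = -6*z^2 + 4*z + 2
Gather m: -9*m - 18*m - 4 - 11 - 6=-27*m - 21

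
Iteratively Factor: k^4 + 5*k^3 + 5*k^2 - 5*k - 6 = (k + 2)*(k^3 + 3*k^2 - k - 3) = (k + 2)*(k + 3)*(k^2 - 1) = (k - 1)*(k + 2)*(k + 3)*(k + 1)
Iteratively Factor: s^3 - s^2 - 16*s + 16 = (s - 1)*(s^2 - 16) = (s - 1)*(s + 4)*(s - 4)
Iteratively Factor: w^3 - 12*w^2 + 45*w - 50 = (w - 5)*(w^2 - 7*w + 10) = (w - 5)*(w - 2)*(w - 5)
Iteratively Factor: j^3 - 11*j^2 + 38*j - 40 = (j - 2)*(j^2 - 9*j + 20) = (j - 4)*(j - 2)*(j - 5)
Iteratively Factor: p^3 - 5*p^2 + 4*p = (p - 1)*(p^2 - 4*p) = (p - 4)*(p - 1)*(p)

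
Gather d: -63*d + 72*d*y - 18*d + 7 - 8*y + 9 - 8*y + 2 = d*(72*y - 81) - 16*y + 18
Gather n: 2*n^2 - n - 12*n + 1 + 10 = 2*n^2 - 13*n + 11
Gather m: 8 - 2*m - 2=6 - 2*m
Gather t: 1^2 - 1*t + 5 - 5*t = 6 - 6*t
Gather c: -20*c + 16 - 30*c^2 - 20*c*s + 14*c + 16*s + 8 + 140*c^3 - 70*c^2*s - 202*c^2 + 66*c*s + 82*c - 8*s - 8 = 140*c^3 + c^2*(-70*s - 232) + c*(46*s + 76) + 8*s + 16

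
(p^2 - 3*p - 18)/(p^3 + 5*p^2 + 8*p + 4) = (p^2 - 3*p - 18)/(p^3 + 5*p^2 + 8*p + 4)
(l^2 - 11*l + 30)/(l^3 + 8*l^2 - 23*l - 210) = (l - 6)/(l^2 + 13*l + 42)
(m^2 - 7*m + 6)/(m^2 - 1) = (m - 6)/(m + 1)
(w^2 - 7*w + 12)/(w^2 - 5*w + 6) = (w - 4)/(w - 2)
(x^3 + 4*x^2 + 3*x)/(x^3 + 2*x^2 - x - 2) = x*(x + 3)/(x^2 + x - 2)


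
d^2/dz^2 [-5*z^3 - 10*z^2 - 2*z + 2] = -30*z - 20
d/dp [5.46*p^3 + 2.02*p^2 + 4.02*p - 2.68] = 16.38*p^2 + 4.04*p + 4.02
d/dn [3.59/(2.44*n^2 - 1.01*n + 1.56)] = (3.6259 - 17.5192*n)/(2.44*n^2 - 1.01*n + 1.56)^2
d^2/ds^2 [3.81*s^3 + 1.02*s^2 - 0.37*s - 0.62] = 22.86*s + 2.04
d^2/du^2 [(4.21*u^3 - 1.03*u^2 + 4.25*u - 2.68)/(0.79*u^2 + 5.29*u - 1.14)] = (-2.8421709430404e-14*u^4 + 257.12297*u^3 - 167.934192*u^2 - 11.406732*u - 106.239068)/(0.493039*u^6 + 9.904467*u^5 + 64.187895*u^4 + 119.450845*u^3 - 92.62557*u^2 + 20.624652*u - 1.481544)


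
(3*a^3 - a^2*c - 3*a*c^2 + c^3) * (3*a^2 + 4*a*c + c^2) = 9*a^5 + 9*a^4*c - 10*a^3*c^2 - 10*a^2*c^3 + a*c^4 + c^5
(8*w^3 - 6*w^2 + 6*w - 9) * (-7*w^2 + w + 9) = -56*w^5 + 50*w^4 + 24*w^3 + 15*w^2 + 45*w - 81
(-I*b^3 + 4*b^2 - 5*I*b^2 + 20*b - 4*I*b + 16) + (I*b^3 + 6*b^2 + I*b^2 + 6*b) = 10*b^2 - 4*I*b^2 + 26*b - 4*I*b + 16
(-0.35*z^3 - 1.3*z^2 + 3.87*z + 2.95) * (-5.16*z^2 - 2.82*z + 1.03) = 1.806*z^5 + 7.695*z^4 - 16.6637*z^3 - 27.4744*z^2 - 4.3329*z + 3.0385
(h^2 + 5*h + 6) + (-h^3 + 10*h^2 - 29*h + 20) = -h^3 + 11*h^2 - 24*h + 26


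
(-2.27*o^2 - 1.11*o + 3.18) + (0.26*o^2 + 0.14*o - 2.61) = -2.01*o^2 - 0.97*o + 0.57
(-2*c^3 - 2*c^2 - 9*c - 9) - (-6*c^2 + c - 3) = -2*c^3 + 4*c^2 - 10*c - 6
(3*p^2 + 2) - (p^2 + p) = 2*p^2 - p + 2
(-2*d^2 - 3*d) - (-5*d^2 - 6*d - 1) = 3*d^2 + 3*d + 1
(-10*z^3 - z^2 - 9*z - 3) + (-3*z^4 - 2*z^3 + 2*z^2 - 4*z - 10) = -3*z^4 - 12*z^3 + z^2 - 13*z - 13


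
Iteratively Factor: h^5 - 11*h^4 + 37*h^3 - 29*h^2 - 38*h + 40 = (h - 1)*(h^4 - 10*h^3 + 27*h^2 - 2*h - 40) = (h - 5)*(h - 1)*(h^3 - 5*h^2 + 2*h + 8) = (h - 5)*(h - 2)*(h - 1)*(h^2 - 3*h - 4) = (h - 5)*(h - 4)*(h - 2)*(h - 1)*(h + 1)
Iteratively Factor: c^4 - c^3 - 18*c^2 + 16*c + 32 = (c - 2)*(c^3 + c^2 - 16*c - 16) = (c - 4)*(c - 2)*(c^2 + 5*c + 4) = (c - 4)*(c - 2)*(c + 4)*(c + 1)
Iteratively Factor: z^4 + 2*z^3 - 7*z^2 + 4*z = (z + 4)*(z^3 - 2*z^2 + z) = z*(z + 4)*(z^2 - 2*z + 1) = z*(z - 1)*(z + 4)*(z - 1)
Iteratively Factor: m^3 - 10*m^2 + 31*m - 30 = (m - 5)*(m^2 - 5*m + 6) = (m - 5)*(m - 3)*(m - 2)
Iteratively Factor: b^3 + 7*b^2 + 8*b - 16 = (b + 4)*(b^2 + 3*b - 4) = (b + 4)^2*(b - 1)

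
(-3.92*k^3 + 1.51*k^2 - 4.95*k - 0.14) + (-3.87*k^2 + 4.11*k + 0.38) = -3.92*k^3 - 2.36*k^2 - 0.84*k + 0.24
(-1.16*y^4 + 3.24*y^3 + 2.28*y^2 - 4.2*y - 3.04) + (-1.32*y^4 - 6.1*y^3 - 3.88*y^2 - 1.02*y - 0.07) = -2.48*y^4 - 2.86*y^3 - 1.6*y^2 - 5.22*y - 3.11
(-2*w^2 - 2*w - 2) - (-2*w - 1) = -2*w^2 - 1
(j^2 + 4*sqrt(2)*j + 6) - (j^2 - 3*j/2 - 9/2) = 3*j/2 + 4*sqrt(2)*j + 21/2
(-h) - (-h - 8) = 8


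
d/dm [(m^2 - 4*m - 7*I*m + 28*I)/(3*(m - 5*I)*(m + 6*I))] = (m^2*(4 + 8*I) + m*(60 - 56*I) - 92 - 210*I)/(3*m^4 + 6*I*m^3 + 177*m^2 + 180*I*m + 2700)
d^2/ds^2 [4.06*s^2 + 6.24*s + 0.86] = 8.12000000000000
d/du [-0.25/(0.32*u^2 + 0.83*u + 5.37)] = (0.16*u + 0.2075)/(0.32*u^2 + 0.83*u + 5.37)^2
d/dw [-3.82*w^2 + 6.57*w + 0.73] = 6.57 - 7.64*w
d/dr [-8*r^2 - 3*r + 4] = -16*r - 3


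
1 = 1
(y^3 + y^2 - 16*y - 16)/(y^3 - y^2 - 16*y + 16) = (y + 1)/(y - 1)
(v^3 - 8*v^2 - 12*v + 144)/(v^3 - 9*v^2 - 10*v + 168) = (v - 6)/(v - 7)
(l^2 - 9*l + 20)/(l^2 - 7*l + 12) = (l - 5)/(l - 3)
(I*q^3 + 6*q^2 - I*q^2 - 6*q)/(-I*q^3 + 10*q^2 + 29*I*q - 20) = q*(-I*q^2 - 6*q + I*q + 6)/(I*q^3 - 10*q^2 - 29*I*q + 20)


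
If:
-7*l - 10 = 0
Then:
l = -10/7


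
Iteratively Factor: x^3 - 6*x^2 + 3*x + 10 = (x + 1)*(x^2 - 7*x + 10) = (x - 2)*(x + 1)*(x - 5)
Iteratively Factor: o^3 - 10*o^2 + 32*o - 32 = (o - 4)*(o^2 - 6*o + 8) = (o - 4)^2*(o - 2)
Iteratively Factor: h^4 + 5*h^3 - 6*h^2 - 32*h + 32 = (h + 4)*(h^3 + h^2 - 10*h + 8) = (h - 2)*(h + 4)*(h^2 + 3*h - 4) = (h - 2)*(h + 4)^2*(h - 1)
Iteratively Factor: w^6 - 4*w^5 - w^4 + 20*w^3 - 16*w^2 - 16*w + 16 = (w - 1)*(w^5 - 3*w^4 - 4*w^3 + 16*w^2 - 16) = (w - 1)*(w + 1)*(w^4 - 4*w^3 + 16*w - 16) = (w - 2)*(w - 1)*(w + 1)*(w^3 - 2*w^2 - 4*w + 8) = (w - 2)^2*(w - 1)*(w + 1)*(w^2 - 4) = (w - 2)^3*(w - 1)*(w + 1)*(w + 2)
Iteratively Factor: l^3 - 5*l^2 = (l)*(l^2 - 5*l) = l*(l - 5)*(l)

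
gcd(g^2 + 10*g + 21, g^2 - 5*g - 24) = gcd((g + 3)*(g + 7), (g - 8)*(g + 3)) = g + 3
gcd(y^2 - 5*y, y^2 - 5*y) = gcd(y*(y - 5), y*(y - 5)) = y^2 - 5*y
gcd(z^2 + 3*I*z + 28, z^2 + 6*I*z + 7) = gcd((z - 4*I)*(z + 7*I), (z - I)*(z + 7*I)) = z + 7*I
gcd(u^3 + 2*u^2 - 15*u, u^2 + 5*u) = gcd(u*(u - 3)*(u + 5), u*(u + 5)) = u^2 + 5*u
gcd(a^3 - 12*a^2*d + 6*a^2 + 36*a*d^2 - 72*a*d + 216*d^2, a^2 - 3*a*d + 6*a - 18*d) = a + 6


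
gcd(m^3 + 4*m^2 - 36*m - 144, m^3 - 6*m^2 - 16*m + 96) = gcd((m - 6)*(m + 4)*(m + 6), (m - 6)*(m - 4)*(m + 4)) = m^2 - 2*m - 24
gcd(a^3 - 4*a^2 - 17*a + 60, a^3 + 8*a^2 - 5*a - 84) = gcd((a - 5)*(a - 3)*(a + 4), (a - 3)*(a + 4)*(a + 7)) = a^2 + a - 12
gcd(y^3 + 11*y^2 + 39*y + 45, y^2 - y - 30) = y + 5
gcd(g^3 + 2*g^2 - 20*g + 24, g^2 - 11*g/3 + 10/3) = g - 2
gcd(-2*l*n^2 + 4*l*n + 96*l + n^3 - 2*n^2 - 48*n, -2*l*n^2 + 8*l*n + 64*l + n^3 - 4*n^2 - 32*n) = 2*l*n - 16*l - n^2 + 8*n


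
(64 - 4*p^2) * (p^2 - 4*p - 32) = -4*p^4 + 16*p^3 + 192*p^2 - 256*p - 2048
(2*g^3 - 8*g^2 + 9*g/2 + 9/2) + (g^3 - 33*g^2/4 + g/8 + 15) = 3*g^3 - 65*g^2/4 + 37*g/8 + 39/2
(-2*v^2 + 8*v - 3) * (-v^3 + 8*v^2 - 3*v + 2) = 2*v^5 - 24*v^4 + 73*v^3 - 52*v^2 + 25*v - 6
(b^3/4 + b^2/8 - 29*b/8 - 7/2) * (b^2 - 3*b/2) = b^5/4 - b^4/4 - 61*b^3/16 + 31*b^2/16 + 21*b/4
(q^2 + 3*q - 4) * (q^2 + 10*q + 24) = q^4 + 13*q^3 + 50*q^2 + 32*q - 96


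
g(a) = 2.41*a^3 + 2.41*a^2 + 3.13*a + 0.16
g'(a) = 7.23*a^2 + 4.82*a + 3.13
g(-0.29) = -0.60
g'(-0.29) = 2.34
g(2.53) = 62.53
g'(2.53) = 61.60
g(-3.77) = -106.52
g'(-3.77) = 87.72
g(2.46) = 58.32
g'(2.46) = 58.74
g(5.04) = 385.69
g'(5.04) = 211.08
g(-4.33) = -163.86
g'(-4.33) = 117.81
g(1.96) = 33.70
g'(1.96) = 40.35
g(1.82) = 28.37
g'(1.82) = 35.85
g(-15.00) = -7638.29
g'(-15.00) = 1557.58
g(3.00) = 96.31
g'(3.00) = 82.66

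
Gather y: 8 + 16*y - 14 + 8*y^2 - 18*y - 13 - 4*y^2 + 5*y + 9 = 4*y^2 + 3*y - 10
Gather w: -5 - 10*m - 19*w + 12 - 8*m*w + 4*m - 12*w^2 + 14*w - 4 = -6*m - 12*w^2 + w*(-8*m - 5) + 3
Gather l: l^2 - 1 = l^2 - 1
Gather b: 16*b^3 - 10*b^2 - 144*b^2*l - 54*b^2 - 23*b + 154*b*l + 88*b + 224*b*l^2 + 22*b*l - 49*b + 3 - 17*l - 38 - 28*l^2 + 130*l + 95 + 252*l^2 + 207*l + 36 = 16*b^3 + b^2*(-144*l - 64) + b*(224*l^2 + 176*l + 16) + 224*l^2 + 320*l + 96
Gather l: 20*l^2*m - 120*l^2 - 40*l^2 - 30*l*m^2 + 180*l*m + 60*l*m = l^2*(20*m - 160) + l*(-30*m^2 + 240*m)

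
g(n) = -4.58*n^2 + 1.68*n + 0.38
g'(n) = 1.68 - 9.16*n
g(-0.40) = -1.02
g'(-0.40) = 5.34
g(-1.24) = -8.75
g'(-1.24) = 13.04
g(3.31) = -44.24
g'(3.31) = -28.64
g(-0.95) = -5.35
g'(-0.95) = 10.38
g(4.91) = -101.79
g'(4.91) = -43.30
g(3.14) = -39.50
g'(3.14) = -27.08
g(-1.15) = -7.61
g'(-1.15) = 12.21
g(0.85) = -1.50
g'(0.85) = -6.11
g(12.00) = -638.98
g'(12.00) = -108.24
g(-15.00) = -1055.32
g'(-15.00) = 139.08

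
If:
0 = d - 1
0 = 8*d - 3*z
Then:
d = 1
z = 8/3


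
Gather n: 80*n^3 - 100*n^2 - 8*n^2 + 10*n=80*n^3 - 108*n^2 + 10*n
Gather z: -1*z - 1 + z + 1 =0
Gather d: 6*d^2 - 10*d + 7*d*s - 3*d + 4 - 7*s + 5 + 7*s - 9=6*d^2 + d*(7*s - 13)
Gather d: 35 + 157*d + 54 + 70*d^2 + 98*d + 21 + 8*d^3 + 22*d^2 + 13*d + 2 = 8*d^3 + 92*d^2 + 268*d + 112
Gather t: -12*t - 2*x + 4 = -12*t - 2*x + 4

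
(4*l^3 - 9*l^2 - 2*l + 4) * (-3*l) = -12*l^4 + 27*l^3 + 6*l^2 - 12*l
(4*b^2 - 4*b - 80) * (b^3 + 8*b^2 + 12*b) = 4*b^5 + 28*b^4 - 64*b^3 - 688*b^2 - 960*b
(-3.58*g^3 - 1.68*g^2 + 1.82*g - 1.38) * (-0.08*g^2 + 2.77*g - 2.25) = 0.2864*g^5 - 9.7822*g^4 + 3.2558*g^3 + 8.9318*g^2 - 7.9176*g + 3.105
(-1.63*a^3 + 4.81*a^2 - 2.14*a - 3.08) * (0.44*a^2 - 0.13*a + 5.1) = -0.7172*a^5 + 2.3283*a^4 - 9.8799*a^3 + 23.454*a^2 - 10.5136*a - 15.708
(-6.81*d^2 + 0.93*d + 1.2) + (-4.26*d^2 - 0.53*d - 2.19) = -11.07*d^2 + 0.4*d - 0.99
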